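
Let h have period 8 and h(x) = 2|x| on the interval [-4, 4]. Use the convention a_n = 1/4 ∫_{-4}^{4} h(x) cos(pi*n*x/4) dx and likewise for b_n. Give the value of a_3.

a_3 = 1/4 ∫_{-4}^{4} h(x) cos(3*pi*x/4) dx.
h is even and cos(3*pi*x/4) is even, so the integrand is even and a_3 = 1/2 ∫_0^{4} h(x) cos(3*pi*x/4) dx.
Integrating by parts (boundary term plus one more integral), an antiderivative of (2*x) cos(3*pi*x/4) is 8*x*sin(3*pi*x/4)/(3*pi) + 32*cos(3*pi*x/4)/(9*pi**2); evaluating from 0 to 4: ∫_{0}^{4} (2*x) cos(3*pi*x/4) dx = (-32/(9*pi**2)) - (32/(9*pi**2)) = -64/(9*pi**2).
Hence a_3 = (1/2)·(-64/(9*pi**2)) = -32/(9*pi**2).

-32/(9*pi**2)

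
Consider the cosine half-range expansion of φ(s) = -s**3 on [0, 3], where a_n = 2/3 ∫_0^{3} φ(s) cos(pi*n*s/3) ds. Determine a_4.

-81/(8*pi**2)

a_4 = 2/3 ∫_0^{3} (-s**3) cos(4*pi*s/3) ds.
Integrating by parts three times (tabular method), an antiderivative of (-s**3) cos(4*pi*s/3) is -3*s**3*sin(4*pi*s/3)/(4*pi) - 27*s**2*cos(4*pi*s/3)/(16*pi**2) + 81*s*sin(4*pi*s/3)/(32*pi**3) + 243*cos(4*pi*s/3)/(128*pi**4); evaluating from 0 to 3: ∫_{0}^{3} (-s**3) cos(4*pi*s/3) ds = (243*(1 - 8*pi**2)/(128*pi**4)) - (243/(128*pi**4)) = -243/(16*pi**2).
Hence a_4 = (2/3)·(-243/(16*pi**2)) = -81/(8*pi**2).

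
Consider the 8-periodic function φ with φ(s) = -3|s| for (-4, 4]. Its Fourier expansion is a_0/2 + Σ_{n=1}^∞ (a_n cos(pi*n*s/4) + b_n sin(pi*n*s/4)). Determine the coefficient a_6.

0

a_6 = 1/4 ∫_{-4}^{4} φ(s) cos(3*pi*s/2) ds.
φ is even and cos(3*pi*s/2) is even, so the integrand is even and a_6 = 1/2 ∫_0^{4} φ(s) cos(3*pi*s/2) ds.
Integrating by parts (boundary term plus one more integral), an antiderivative of (-3*s) cos(3*pi*s/2) is -2*s*sin(3*pi*s/2)/pi - 4*cos(3*pi*s/2)/(3*pi**2); evaluating from 0 to 4: ∫_{0}^{4} (-3*s) cos(3*pi*s/2) ds = (-4/(3*pi**2)) - (-4/(3*pi**2)) = 0.
Hence a_6 = (1/2)·(0) = 0.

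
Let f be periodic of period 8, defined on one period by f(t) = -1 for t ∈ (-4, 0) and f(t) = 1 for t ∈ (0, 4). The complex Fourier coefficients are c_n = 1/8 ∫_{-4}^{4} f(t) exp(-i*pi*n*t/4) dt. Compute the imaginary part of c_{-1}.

Since f is real-valued, Im(c_{-1}) = -1/8 ∫_{-4}^{4} f(t) sin(-pi*t/4) dt = b_{1}/2.
f is odd and sin(-pi*t/4) is odd, so the integrand is even: ∫_{-4}^{4} f(t) sin(-pi*t/4) dt = 2∫_0^{4} f(t) sin(-pi*t/4) dt.
Directly, an antiderivative of (1) sin(-pi*t/4) is 4*cos(pi*t/4)/pi; evaluating from 0 to 4: ∫_{0}^{4} (1) sin(-pi*t/4) dt = (-4/pi) - (4/pi) = -8/pi.
So ∫_{-4}^{4} f(t) sin(-pi*t/4) dt = -16/pi.
Hence Im(c_{-1}) = (-1/8)·(-16/pi) = 2/pi.

2/pi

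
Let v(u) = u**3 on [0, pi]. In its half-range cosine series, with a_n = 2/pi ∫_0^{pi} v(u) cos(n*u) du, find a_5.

a_5 = 2/pi ∫_0^{pi} (u**3) cos(5*u) du.
Integrating by parts three times (tabular method), an antiderivative of (u**3) cos(5*u) is u**3*sin(5*u)/5 + 3*u**2*cos(5*u)/25 - 6*u*sin(5*u)/125 - 6*cos(5*u)/625; evaluating from 0 to pi: ∫_{0}^{pi} (u**3) cos(5*u) du = (6/625 - 3*pi**2/25) - (-6/625) = 12/625 - 3*pi**2/25.
Hence a_5 = (2/pi)·(12/625 - 3*pi**2/25) = 6*(4 - 25*pi**2)/(625*pi).

6*(4 - 25*pi**2)/(625*pi)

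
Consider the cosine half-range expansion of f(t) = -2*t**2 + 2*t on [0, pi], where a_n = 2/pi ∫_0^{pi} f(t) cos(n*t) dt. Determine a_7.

8*(-1 + pi)/(49*pi)

a_7 = 2/pi ∫_0^{pi} (-2*t**2 + 2*t) cos(7*t) dt.
Integrating by parts twice (tabular method), an antiderivative of (-2*t**2 + 2*t) cos(7*t) is -2*t**2*sin(7*t)/7 + 2*t*sin(7*t)/7 - 4*t*cos(7*t)/49 + 4*sin(7*t)/343 + 2*cos(7*t)/49; evaluating from 0 to pi: ∫_{0}^{pi} (-2*t**2 + 2*t) cos(7*t) dt = (-2/49 + 4*pi/49) - (2/49) = -4/49 + 4*pi/49.
Hence a_7 = (2/pi)·(-4/49 + 4*pi/49) = 8*(-1 + pi)/(49*pi).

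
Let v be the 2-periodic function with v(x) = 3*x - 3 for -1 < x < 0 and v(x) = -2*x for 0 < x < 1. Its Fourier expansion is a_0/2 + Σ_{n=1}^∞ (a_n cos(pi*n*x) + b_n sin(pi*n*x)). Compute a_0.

a_0 = ∫_{-1}^{1} v(x) dx = -11/2.

-11/2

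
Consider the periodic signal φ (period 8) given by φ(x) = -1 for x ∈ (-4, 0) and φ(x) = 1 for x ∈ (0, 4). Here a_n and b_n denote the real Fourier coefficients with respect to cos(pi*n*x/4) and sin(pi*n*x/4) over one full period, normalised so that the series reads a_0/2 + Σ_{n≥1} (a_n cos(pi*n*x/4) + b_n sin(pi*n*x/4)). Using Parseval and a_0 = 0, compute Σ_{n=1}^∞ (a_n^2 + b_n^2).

Parseval: a_0^2/2 + Σ_{n≥1} (a_n^2+b_n^2) = 1/4 ∫_{-4}^{4} φ(x)^2 dx = 2.
Subtract a_0^2/2 = 0: Σ (a_n^2+b_n^2) = 2.

2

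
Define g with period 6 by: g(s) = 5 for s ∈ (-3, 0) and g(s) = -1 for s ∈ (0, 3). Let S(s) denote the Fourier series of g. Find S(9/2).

5

s = 9/2 differs from s = -3/2 by 1 full period(s), and the series is 6-periodic.
g is continuous at s = -3/2 with value 5, so the series converges to 5 there.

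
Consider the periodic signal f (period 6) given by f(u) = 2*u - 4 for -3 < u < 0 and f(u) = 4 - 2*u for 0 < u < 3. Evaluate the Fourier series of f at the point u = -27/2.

u = -27/2 differs from u = -3/2 by -2 full period(s), and the series is 6-periodic.
f is continuous at u = -3/2 with value -7, so the series converges to -7 there.

-7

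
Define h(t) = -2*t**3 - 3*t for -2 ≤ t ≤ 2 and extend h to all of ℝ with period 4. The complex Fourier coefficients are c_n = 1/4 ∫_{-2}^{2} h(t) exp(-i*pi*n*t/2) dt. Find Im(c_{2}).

-11/pi + 12/pi**3

Since h is real-valued, Im(c_{2}) = -1/4 ∫_{-2}^{2} h(t) sin(pi*t) dt = -b_{2}/2.
h is odd and sin(pi*t) is odd, so the integrand is even: ∫_{-2}^{2} h(t) sin(pi*t) dt = 2∫_0^{2} h(t) sin(pi*t) dt.
Integrating by parts three times (tabular method), an antiderivative of (-2*t**3 - 3*t) sin(pi*t) is 2*t**3*cos(pi*t)/pi - 6*t**2*sin(pi*t)/pi**2 - 12*t*cos(pi*t)/pi**3 + 3*t*cos(pi*t)/pi - 3*sin(pi*t)/pi**2 + 12*sin(pi*t)/pi**4; evaluating from 0 to 2: ∫_{0}^{2} (-2*t**3 - 3*t) sin(pi*t) dt = (-24/pi**3 + 22/pi) - (0) = -24/pi**3 + 22/pi.
So ∫_{-2}^{2} h(t) sin(pi*t) dt = -48/pi**3 + 44/pi.
Hence Im(c_{2}) = (-1/4)·(-48/pi**3 + 44/pi) = -11/pi + 12/pi**3.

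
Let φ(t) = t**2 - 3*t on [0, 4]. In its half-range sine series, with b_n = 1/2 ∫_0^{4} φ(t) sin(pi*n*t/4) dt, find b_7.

8*(-16 + 49*pi**2)/(343*pi**3)

b_7 = 1/2 ∫_0^{4} (t**2 - 3*t) sin(7*pi*t/4) dt.
Integrating by parts twice (tabular method), an antiderivative of (t**2 - 3*t) sin(7*pi*t/4) is -4*t**2*cos(7*pi*t/4)/(7*pi) + 32*t*sin(7*pi*t/4)/(49*pi**2) + 12*t*cos(7*pi*t/4)/(7*pi) - 48*sin(7*pi*t/4)/(49*pi**2) + 128*cos(7*pi*t/4)/(343*pi**3); evaluating from 0 to 4: ∫_{0}^{4} (t**2 - 3*t) sin(7*pi*t/4) dt = (16*(-8 + 49*pi**2)/(343*pi**3)) - (128/(343*pi**3)) = 16*(-16 + 49*pi**2)/(343*pi**3).
Hence b_7 = (1/2)·(16*(-16 + 49*pi**2)/(343*pi**3)) = 8*(-16 + 49*pi**2)/(343*pi**3).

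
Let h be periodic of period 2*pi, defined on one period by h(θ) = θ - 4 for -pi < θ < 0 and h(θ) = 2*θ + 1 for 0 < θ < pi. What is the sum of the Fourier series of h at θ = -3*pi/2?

θ = -3*pi/2 differs from θ = pi/2 by -1 full period(s), and the series is 2*pi-periodic.
h is continuous at θ = pi/2 with value 1 + pi, so the series converges to 1 + pi there.

1 + pi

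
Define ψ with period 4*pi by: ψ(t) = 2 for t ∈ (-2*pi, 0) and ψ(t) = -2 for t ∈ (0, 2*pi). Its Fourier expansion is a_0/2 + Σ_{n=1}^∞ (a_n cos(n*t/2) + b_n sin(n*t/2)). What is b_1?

b_1 = (1/(2*pi)) ∫_{-2*pi}^{2*pi} ψ(t) sin(t/2) dt.
ψ is odd and sin(t/2) is odd, so the integrand is even and b_1 = 1/pi ∫_0^{2*pi} ψ(t) sin(t/2) dt.
Directly, an antiderivative of (-2) sin(t/2) is 4*cos(t/2); evaluating from 0 to 2*pi: ∫_{0}^{2*pi} (-2) sin(t/2) dt = (-4) - (4) = -8.
Hence b_1 = (1/pi)·(-8) = -8/pi.

-8/pi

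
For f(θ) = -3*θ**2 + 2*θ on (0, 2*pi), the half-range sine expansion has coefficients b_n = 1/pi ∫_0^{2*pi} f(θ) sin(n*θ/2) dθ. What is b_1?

b_1 = 1/pi ∫_0^{2*pi} (-3*θ**2 + 2*θ) sin(θ/2) dθ.
Integrating by parts twice (tabular method), an antiderivative of (-3*θ**2 + 2*θ) sin(θ/2) is 6*θ**2*cos(θ/2) - 24*θ*sin(θ/2) - 4*θ*cos(θ/2) + 8*sin(θ/2) - 48*cos(θ/2); evaluating from 0 to 2*pi: ∫_{0}^{2*pi} (-3*θ**2 + 2*θ) sin(θ/2) dθ = (-24*pi**2 + 8*pi + 48) - (-48) = -24*pi**2 + 8*pi + 96.
Hence b_1 = (1/pi)·(-24*pi**2 + 8*pi + 96) = -24*pi + 8 + 96/pi.

-24*pi + 8 + 96/pi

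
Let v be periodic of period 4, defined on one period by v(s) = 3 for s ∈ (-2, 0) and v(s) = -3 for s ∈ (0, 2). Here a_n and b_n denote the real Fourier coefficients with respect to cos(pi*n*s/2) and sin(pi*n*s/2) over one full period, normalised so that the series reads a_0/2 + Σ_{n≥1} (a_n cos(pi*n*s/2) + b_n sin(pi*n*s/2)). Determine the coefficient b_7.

b_7 = 1/2 ∫_{-2}^{2} v(s) sin(7*pi*s/2) ds.
v is odd and sin(7*pi*s/2) is odd, so the integrand is even and b_7 = ∫_0^{2} v(s) sin(7*pi*s/2) ds.
Directly, an antiderivative of (-3) sin(7*pi*s/2) is 6*cos(7*pi*s/2)/(7*pi); evaluating from 0 to 2: ∫_{0}^{2} (-3) sin(7*pi*s/2) ds = (-6/(7*pi)) - (6/(7*pi)) = -12/(7*pi).
Hence b_7 = -12/(7*pi).

-12/(7*pi)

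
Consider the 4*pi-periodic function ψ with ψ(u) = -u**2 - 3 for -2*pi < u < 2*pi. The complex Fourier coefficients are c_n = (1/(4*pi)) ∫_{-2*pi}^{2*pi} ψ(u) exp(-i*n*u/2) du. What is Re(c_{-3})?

Since ψ is real-valued, Re(c_{-3}) = (1/(4*pi)) ∫_{-2*pi}^{2*pi} ψ(u) cos(-3*u/2) du = a_{3}/2.
ψ is even and cos(-3*u/2) is even, so the integrand is even: ∫_{-2*pi}^{2*pi} ψ(u) cos(-3*u/2) du = 2∫_0^{2*pi} ψ(u) cos(-3*u/2) du.
Integrating by parts twice (tabular method), an antiderivative of (-u**2 - 3) cos(-3*u/2) is -2*u**2*sin(3*u/2)/3 - 8*u*cos(3*u/2)/9 - 38*sin(3*u/2)/27; evaluating from 0 to 2*pi: ∫_{0}^{2*pi} (-u**2 - 3) cos(-3*u/2) du = (16*pi/9) - (0) = 16*pi/9.
So ∫_{-2*pi}^{2*pi} ψ(u) cos(-3*u/2) du = 32*pi/9.
Hence Re(c_{-3}) = (1/(4*pi))·(32*pi/9) = 8/9.

8/9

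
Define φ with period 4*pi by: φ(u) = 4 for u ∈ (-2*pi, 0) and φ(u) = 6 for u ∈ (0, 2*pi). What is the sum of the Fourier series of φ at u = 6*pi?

5

u = 6*pi differs from u = 2*pi by 1 full period(s), and the series is 4*pi-periodic.
At u = 2*pi the one-sided limits are φ(2*pi^-) = 6 and φ(2*pi^+) = 4.
By Dirichlet's theorem the series converges to their average, [(6) + (4)]/2 = 5.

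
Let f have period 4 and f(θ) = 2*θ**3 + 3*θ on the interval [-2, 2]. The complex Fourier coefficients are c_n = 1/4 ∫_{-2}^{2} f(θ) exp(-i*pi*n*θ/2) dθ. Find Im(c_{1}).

Since f is real-valued, Im(c_{1}) = -1/4 ∫_{-2}^{2} f(θ) sin(pi*θ/2) dθ = -b_{1}/2.
f is odd and sin(pi*θ/2) is odd, so the integrand is even: ∫_{-2}^{2} f(θ) sin(pi*θ/2) dθ = 2∫_0^{2} f(θ) sin(pi*θ/2) dθ.
Integrating by parts three times (tabular method), an antiderivative of (2*θ**3 + 3*θ) sin(pi*θ/2) is -4*θ**3*cos(pi*θ/2)/pi + 24*θ**2*sin(pi*θ/2)/pi**2 - 6*θ*cos(pi*θ/2)/pi + 96*θ*cos(pi*θ/2)/pi**3 - 192*sin(pi*θ/2)/pi**4 + 12*sin(pi*θ/2)/pi**2; evaluating from 0 to 2: ∫_{0}^{2} (2*θ**3 + 3*θ) sin(pi*θ/2) dθ = (-192/pi**3 + 44/pi) - (0) = -192/pi**3 + 44/pi.
So ∫_{-2}^{2} f(θ) sin(pi*θ/2) dθ = -384/pi**3 + 88/pi.
Hence Im(c_{1}) = (-1/4)·(-384/pi**3 + 88/pi) = -22/pi + 96/pi**3.

-22/pi + 96/pi**3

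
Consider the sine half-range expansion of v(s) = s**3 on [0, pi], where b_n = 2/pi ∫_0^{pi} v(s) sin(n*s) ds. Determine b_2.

3/2 - pi**2

b_2 = 2/pi ∫_0^{pi} (s**3) sin(2*s) ds.
Integrating by parts three times (tabular method), an antiderivative of (s**3) sin(2*s) is -s**3*cos(2*s)/2 + 3*s**2*sin(2*s)/4 + 3*s*cos(2*s)/4 - 3*sin(2*s)/8; evaluating from 0 to pi: ∫_{0}^{pi} (s**3) sin(2*s) ds = (pi*(3 - 2*pi**2)/4) - (0) = pi*(3 - 2*pi**2)/4.
Hence b_2 = (2/pi)·(pi*(3 - 2*pi**2)/4) = 3/2 - pi**2.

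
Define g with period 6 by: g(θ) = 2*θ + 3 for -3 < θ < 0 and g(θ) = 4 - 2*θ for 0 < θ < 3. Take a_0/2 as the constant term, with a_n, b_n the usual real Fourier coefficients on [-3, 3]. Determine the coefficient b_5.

2/(5*pi)

b_5 = 1/3 ∫_{-3}^{3} g(θ) sin(5*pi*θ/3) dθ.
Split the integral at the breakpoints.
Integrating by parts (boundary term plus one more integral), an antiderivative of (2*θ + 3) sin(5*pi*θ/3) is -6*θ*cos(5*pi*θ/3)/(5*pi) + 18*sin(5*pi*θ/3)/(25*pi**2) - 9*cos(5*pi*θ/3)/(5*pi); evaluating from -3 to 0: ∫_{-3}^{0} (2*θ + 3) sin(5*pi*θ/3) dθ = (-9/(5*pi)) - (-9/(5*pi)) = 0.
Integrating by parts (boundary term plus one more integral), an antiderivative of (4 - 2*θ) sin(5*pi*θ/3) is 6*θ*cos(5*pi*θ/3)/(5*pi) - 18*sin(5*pi*θ/3)/(25*pi**2) - 12*cos(5*pi*θ/3)/(5*pi); evaluating from 0 to 3: ∫_{0}^{3} (4 - 2*θ) sin(5*pi*θ/3) dθ = (-6/(5*pi)) - (-12/(5*pi)) = 6/(5*pi).
Summing the pieces and multiplying by (1/3) gives b_5 = 2/(5*pi).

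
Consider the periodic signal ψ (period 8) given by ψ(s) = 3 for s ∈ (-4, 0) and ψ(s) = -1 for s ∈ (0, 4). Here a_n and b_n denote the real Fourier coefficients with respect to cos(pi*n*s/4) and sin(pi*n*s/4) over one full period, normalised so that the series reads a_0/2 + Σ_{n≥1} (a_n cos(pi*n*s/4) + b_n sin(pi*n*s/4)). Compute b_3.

-8/(3*pi)

b_3 = 1/4 ∫_{-4}^{4} ψ(s) sin(3*pi*s/4) ds.
Split the integral at the breakpoints.
Directly, an antiderivative of (3) sin(3*pi*s/4) is -4*cos(3*pi*s/4)/pi; evaluating from -4 to 0: ∫_{-4}^{0} (3) sin(3*pi*s/4) ds = (-4/pi) - (4/pi) = -8/pi.
Directly, an antiderivative of (-1) sin(3*pi*s/4) is 4*cos(3*pi*s/4)/(3*pi); evaluating from 0 to 4: ∫_{0}^{4} (-1) sin(3*pi*s/4) ds = (-4/(3*pi)) - (4/(3*pi)) = -8/(3*pi).
Summing the pieces and multiplying by (1/4) gives b_3 = -8/(3*pi).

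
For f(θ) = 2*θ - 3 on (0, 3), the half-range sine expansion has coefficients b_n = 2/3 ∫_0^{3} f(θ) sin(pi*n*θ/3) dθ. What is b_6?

b_6 = 2/3 ∫_0^{3} (2*θ - 3) sin(2*pi*θ) dθ.
Integrating by parts (boundary term plus one more integral), an antiderivative of (2*θ - 3) sin(2*pi*θ) is -θ*cos(2*pi*θ)/pi + sin(2*pi*θ)/(2*pi**2) + 3*cos(2*pi*θ)/(2*pi); evaluating from 0 to 3: ∫_{0}^{3} (2*θ - 3) sin(2*pi*θ) dθ = (-3/(2*pi)) - (3/(2*pi)) = -3/pi.
Hence b_6 = (2/3)·(-3/pi) = -2/pi.

-2/pi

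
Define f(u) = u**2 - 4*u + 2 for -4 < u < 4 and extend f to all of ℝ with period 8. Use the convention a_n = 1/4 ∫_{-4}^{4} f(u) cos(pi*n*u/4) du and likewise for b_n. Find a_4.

4/pi**2

a_4 = 1/4 ∫_{-4}^{4} f(u) cos(pi*u) du.
Integrating by parts twice (tabular method), an antiderivative of (u**2 - 4*u + 2) cos(pi*u) is u**2*sin(pi*u)/pi - 4*u*sin(pi*u)/pi + 2*u*cos(pi*u)/pi**2 - 2*sin(pi*u)/pi**3 + 2*sin(pi*u)/pi - 4*cos(pi*u)/pi**2; evaluating from -4 to 4: ∫_{-4}^{4} (u**2 - 4*u + 2) cos(pi*u) du = (4/pi**2) - (-12/pi**2) = 16/pi**2.
Hence a_4 = (1/4)·(16/pi**2) = 4/pi**2.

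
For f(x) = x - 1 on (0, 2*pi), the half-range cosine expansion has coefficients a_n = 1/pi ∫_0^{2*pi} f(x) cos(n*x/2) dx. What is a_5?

-8/(25*pi)

a_5 = 1/pi ∫_0^{2*pi} (x - 1) cos(5*x/2) dx.
Integrating by parts (boundary term plus one more integral), an antiderivative of (x - 1) cos(5*x/2) is 2*x*sin(5*x/2)/5 - 2*sin(5*x/2)/5 + 4*cos(5*x/2)/25; evaluating from 0 to 2*pi: ∫_{0}^{2*pi} (x - 1) cos(5*x/2) dx = (-4/25) - (4/25) = -8/25.
Hence a_5 = (1/pi)·(-8/25) = -8/(25*pi).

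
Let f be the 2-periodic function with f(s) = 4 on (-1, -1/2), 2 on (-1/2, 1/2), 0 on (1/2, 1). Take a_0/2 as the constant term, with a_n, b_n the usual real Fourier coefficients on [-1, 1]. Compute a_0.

4

a_0 = ∫_{-1}^{1} f(s) ds = 4.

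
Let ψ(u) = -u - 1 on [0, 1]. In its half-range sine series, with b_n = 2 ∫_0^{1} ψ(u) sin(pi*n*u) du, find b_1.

-6/pi

b_1 = 2 ∫_0^{1} (-u - 1) sin(pi*u) du.
Integrating by parts (boundary term plus one more integral), an antiderivative of (-u - 1) sin(pi*u) is u*cos(pi*u)/pi - sin(pi*u)/pi**2 + cos(pi*u)/pi; evaluating from 0 to 1: ∫_{0}^{1} (-u - 1) sin(pi*u) du = (-2/pi) - (1/pi) = -3/pi.
Hence b_1 = 2·(-3/pi) = -6/pi.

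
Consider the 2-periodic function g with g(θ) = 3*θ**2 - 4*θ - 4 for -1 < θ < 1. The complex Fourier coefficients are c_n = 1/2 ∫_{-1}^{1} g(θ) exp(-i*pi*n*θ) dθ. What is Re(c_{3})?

Since g is real-valued, Re(c_{3}) = 1/2 ∫_{-1}^{1} g(θ) cos(3*pi*θ) dθ = a_{3}/2.
Integrating by parts twice (tabular method), an antiderivative of (3*θ**2 - 4*θ - 4) cos(3*pi*θ) is θ**2*sin(3*pi*θ)/pi - 4*θ*sin(3*pi*θ)/(3*pi) + 2*θ*cos(3*pi*θ)/(3*pi**2) - 4*sin(3*pi*θ)/(3*pi) - 2*sin(3*pi*θ)/(9*pi**3) - 4*cos(3*pi*θ)/(9*pi**2); evaluating from -1 to 1: ∫_{-1}^{1} (3*θ**2 - 4*θ - 4) cos(3*pi*θ) dθ = (-2/(9*pi**2)) - (10/(9*pi**2)) = -4/(3*pi**2).
Hence Re(c_{3}) = (1/2)·(-4/(3*pi**2)) = -2/(3*pi**2).

-2/(3*pi**2)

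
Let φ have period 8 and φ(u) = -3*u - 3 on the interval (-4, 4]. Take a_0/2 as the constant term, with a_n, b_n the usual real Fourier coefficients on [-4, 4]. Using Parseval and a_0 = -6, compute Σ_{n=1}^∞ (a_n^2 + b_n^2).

96

Parseval: a_0^2/2 + Σ_{n≥1} (a_n^2+b_n^2) = 1/4 ∫_{-4}^{4} φ(u)^2 du = 114.
Subtract a_0^2/2 = 18: Σ (a_n^2+b_n^2) = 96.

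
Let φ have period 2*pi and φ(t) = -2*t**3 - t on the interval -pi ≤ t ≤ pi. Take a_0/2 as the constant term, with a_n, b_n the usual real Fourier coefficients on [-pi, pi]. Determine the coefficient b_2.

b_2 = 1/pi ∫_{-pi}^{pi} φ(t) sin(2*t) dt.
φ is odd and sin(2*t) is odd, so the integrand is even and b_2 = 2/pi ∫_0^{pi} φ(t) sin(2*t) dt.
Integrating by parts three times (tabular method), an antiderivative of (-2*t**3 - t) sin(2*t) is t**3*cos(2*t) - 3*t**2*sin(2*t)/2 - t*cos(2*t) + sin(2*t)/2; evaluating from 0 to pi: ∫_{0}^{pi} (-2*t**3 - t) sin(2*t) dt = (-pi + pi**3) - (0) = -pi + pi**3.
Hence b_2 = (2/pi)·(-pi + pi**3) = -2 + 2*pi**2.

-2 + 2*pi**2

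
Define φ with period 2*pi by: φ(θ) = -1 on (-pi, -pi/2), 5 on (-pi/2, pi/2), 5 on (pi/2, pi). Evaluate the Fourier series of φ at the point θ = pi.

At θ = pi the one-sided limits are φ(pi^-) = 5 and φ(pi^+) = -1.
By Dirichlet's theorem the series converges to their average, [(5) + (-1)]/2 = 2.

2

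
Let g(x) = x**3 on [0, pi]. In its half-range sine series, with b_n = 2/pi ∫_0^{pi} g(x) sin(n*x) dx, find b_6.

1/18 - pi**2/3

b_6 = 2/pi ∫_0^{pi} (x**3) sin(6*x) dx.
Integrating by parts three times (tabular method), an antiderivative of (x**3) sin(6*x) is -x**3*cos(6*x)/6 + x**2*sin(6*x)/12 + x*cos(6*x)/36 - sin(6*x)/216; evaluating from 0 to pi: ∫_{0}^{pi} (x**3) sin(6*x) dx = (-pi**3/6 + pi/36) - (0) = -pi**3/6 + pi/36.
Hence b_6 = (2/pi)·(-pi**3/6 + pi/36) = 1/18 - pi**2/3.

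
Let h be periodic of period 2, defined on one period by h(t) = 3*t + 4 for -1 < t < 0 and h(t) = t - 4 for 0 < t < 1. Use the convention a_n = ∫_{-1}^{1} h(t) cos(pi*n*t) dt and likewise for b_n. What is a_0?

a_0 = ∫_{-1}^{1} h(t) dt = -1.

-1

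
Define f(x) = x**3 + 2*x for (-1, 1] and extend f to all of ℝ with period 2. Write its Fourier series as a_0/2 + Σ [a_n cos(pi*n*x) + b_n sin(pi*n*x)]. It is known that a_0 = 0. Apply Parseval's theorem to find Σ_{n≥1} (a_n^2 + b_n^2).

Parseval: a_0^2/2 + Σ_{n≥1} (a_n^2+b_n^2) = ∫_{-1}^{1} f(x)^2 dx = 478/105.
Subtract a_0^2/2 = 0: Σ (a_n^2+b_n^2) = 478/105.

478/105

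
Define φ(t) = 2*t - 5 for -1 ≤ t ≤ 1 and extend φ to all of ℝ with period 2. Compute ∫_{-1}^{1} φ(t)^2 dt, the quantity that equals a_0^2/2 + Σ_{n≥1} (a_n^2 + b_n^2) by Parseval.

158/3

∫_{-1}^{1} φ(t)^2 dt = 158/3.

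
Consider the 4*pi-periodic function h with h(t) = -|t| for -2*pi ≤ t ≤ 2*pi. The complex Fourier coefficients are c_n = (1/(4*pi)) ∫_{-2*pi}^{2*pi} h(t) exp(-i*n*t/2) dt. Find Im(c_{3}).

Since h is real-valued, Im(c_{3}) = -(1/(4*pi)) ∫_{-2*pi}^{2*pi} h(t) sin(3*t/2) dt = -b_{3}/2.
(h is even, so the integrand is odd over a symmetric interval and the integral vanishes.)

0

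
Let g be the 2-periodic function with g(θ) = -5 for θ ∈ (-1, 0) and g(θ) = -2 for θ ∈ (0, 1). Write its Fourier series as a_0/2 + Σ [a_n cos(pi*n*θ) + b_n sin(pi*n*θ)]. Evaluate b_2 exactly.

b_2 = ∫_{-1}^{1} g(θ) sin(2*pi*θ) dθ.
Split the integral at the breakpoints.
Directly, an antiderivative of (-5) sin(2*pi*θ) is 5*cos(2*pi*θ)/(2*pi); evaluating from -1 to 0: ∫_{-1}^{0} (-5) sin(2*pi*θ) dθ = (5/(2*pi)) - (5/(2*pi)) = 0.
Directly, an antiderivative of (-2) sin(2*pi*θ) is cos(2*pi*θ)/pi; evaluating from 0 to 1: ∫_{0}^{1} (-2) sin(2*pi*θ) dθ = (1/pi) - (1/pi) = 0.
Summing the pieces gives b_2 = 0.

0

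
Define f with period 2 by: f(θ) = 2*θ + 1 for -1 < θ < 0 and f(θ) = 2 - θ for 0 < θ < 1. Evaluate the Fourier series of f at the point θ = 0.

3/2

At θ = 0 the one-sided limits are f(0^-) = 1 and f(0^+) = 2.
By Dirichlet's theorem the series converges to their average, [(1) + (2)]/2 = 3/2.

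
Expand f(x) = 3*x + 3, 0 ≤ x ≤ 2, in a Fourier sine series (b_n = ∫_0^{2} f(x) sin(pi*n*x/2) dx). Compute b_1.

b_1 = ∫_0^{2} (3*x + 3) sin(pi*x/2) dx.
Integrating by parts (boundary term plus one more integral), an antiderivative of (3*x + 3) sin(pi*x/2) is -6*x*cos(pi*x/2)/pi + 12*sin(pi*x/2)/pi**2 - 6*cos(pi*x/2)/pi; evaluating from 0 to 2: ∫_{0}^{2} (3*x + 3) sin(pi*x/2) dx = (18/pi) - (-6/pi) = 24/pi.
Hence b_1 = 24/pi.

24/pi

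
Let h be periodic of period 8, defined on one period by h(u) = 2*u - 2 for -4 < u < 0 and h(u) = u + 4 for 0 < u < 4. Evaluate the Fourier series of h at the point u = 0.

At u = 0 the one-sided limits are h(0^-) = -2 and h(0^+) = 4.
By Dirichlet's theorem the series converges to their average, [(-2) + (4)]/2 = 1.

1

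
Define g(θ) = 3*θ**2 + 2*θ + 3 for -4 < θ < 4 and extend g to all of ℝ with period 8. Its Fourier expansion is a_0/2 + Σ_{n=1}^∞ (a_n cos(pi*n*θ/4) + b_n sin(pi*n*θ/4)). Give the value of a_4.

a_4 = 1/4 ∫_{-4}^{4} g(θ) cos(pi*θ) dθ.
Integrating by parts twice (tabular method), an antiderivative of (3*θ**2 + 2*θ + 3) cos(pi*θ) is 3*θ**2*sin(pi*θ)/pi + 2*θ*sin(pi*θ)/pi + 6*θ*cos(pi*θ)/pi**2 - 6*sin(pi*θ)/pi**3 + 3*sin(pi*θ)/pi + 2*cos(pi*θ)/pi**2; evaluating from -4 to 4: ∫_{-4}^{4} (3*θ**2 + 2*θ + 3) cos(pi*θ) dθ = (26/pi**2) - (-22/pi**2) = 48/pi**2.
Hence a_4 = (1/4)·(48/pi**2) = 12/pi**2.

12/pi**2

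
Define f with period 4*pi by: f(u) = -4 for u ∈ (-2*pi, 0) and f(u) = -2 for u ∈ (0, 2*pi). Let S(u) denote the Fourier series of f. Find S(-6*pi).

u = -6*pi differs from u = 2*pi by -2 full period(s), and the series is 4*pi-periodic.
At u = 2*pi the one-sided limits are f(2*pi^-) = -2 and f(2*pi^+) = -4.
By Dirichlet's theorem the series converges to their average, [(-2) + (-4)]/2 = -3.

-3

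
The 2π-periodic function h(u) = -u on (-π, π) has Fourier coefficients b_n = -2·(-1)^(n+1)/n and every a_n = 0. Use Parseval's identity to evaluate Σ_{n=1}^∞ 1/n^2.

Parseval: Σ b_n^2 = (1/π) ∫_{-π}^{π} h(u)^2 du = 2*pi**2/3.
Σ b_n^2 = Σ 4/n^2, so Σ 1/n^2 = (2*pi**2/3)/4 = pi**2/6.

pi**2/6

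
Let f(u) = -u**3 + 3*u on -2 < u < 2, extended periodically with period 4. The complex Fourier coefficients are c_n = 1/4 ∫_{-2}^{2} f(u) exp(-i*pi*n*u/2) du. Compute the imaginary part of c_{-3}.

2*(8 - 3*pi**2)/(9*pi**3)

Since f is real-valued, Im(c_{-3}) = -1/4 ∫_{-2}^{2} f(u) sin(-3*pi*u/2) du = b_{3}/2.
f is odd and sin(-3*pi*u/2) is odd, so the integrand is even: ∫_{-2}^{2} f(u) sin(-3*pi*u/2) du = 2∫_0^{2} f(u) sin(-3*pi*u/2) du.
Integrating by parts three times (tabular method), an antiderivative of (-u**3 + 3*u) sin(-3*pi*u/2) is -2*u**3*cos(3*pi*u/2)/(3*pi) + 4*u**2*sin(3*pi*u/2)/(3*pi**2) + 16*u*cos(3*pi*u/2)/(9*pi**3) + 2*u*cos(3*pi*u/2)/pi - 4*sin(3*pi*u/2)/(3*pi**2) - 32*sin(3*pi*u/2)/(27*pi**4); evaluating from 0 to 2: ∫_{0}^{2} (-u**3 + 3*u) sin(-3*pi*u/2) du = (4*(-8 + 3*pi**2)/(9*pi**3)) - (0) = 4*(-8 + 3*pi**2)/(9*pi**3).
So ∫_{-2}^{2} f(u) sin(-3*pi*u/2) du = 8*(-8 + 3*pi**2)/(9*pi**3).
Hence Im(c_{-3}) = (-1/4)·(8*(-8 + 3*pi**2)/(9*pi**3)) = 2*(8 - 3*pi**2)/(9*pi**3).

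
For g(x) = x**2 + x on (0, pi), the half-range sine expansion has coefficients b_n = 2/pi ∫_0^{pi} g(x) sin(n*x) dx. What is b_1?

-8/pi + 2 + 2*pi

b_1 = 2/pi ∫_0^{pi} (x**2 + x) sin(x) dx.
Integrating by parts twice (tabular method), an antiderivative of (x**2 + x) sin(x) is -x**2*cos(x) + 2*x*sin(x) - x*cos(x) + sin(x) + 2*cos(x); evaluating from 0 to pi: ∫_{0}^{pi} (x**2 + x) sin(x) dx = (-2 + pi + pi**2) - (2) = -4 + pi + pi**2.
Hence b_1 = (2/pi)·(-4 + pi + pi**2) = -8/pi + 2 + 2*pi.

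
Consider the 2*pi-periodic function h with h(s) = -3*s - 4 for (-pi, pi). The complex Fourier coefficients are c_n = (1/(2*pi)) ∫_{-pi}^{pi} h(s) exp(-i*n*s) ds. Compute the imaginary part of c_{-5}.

Since h is real-valued, Im(c_{-5}) = -(1/(2*pi)) ∫_{-pi}^{pi} h(s) sin(-5*s) ds = b_{5}/2.
Integrating by parts (boundary term plus one more integral), an antiderivative of (-3*s - 4) sin(-5*s) is -3*s*cos(5*s)/5 + 3*sin(5*s)/25 - 4*cos(5*s)/5; evaluating from -pi to pi: ∫_{-pi}^{pi} (-3*s - 4) sin(-5*s) ds = (4/5 + 3*pi/5) - (4/5 - 3*pi/5) = 6*pi/5.
Hence Im(c_{-5}) = (-1/(2*pi))·(6*pi/5) = -3/5.

-3/5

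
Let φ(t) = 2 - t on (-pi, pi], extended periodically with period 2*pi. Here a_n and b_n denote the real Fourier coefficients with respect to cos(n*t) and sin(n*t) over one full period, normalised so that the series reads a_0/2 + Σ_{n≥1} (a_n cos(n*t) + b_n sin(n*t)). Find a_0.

4

a_0 = 1/pi ∫_{-pi}^{pi} φ(t) dt = 1/pi · (4*pi) = 4.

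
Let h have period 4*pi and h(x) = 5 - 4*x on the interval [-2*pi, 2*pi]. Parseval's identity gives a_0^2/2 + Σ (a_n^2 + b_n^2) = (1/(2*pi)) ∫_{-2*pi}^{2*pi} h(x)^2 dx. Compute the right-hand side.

50 + 128*pi**2/3

(1/(2*pi)) ∫_{-2*pi}^{2*pi} h(x)^2 dx = (1/(2*pi)) · (100*pi + 256*pi**3/3) = 50 + 128*pi**2/3.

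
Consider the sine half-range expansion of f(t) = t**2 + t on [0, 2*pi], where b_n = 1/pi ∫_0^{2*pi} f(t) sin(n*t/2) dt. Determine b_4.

b_4 = 1/pi ∫_0^{2*pi} (t**2 + t) sin(2*t) dt.
Integrating by parts twice (tabular method), an antiderivative of (t**2 + t) sin(2*t) is -t**2*cos(2*t)/2 + t*sin(2*t)/2 - t*cos(2*t)/2 + sin(2*t)/4 + cos(2*t)/4; evaluating from 0 to 2*pi: ∫_{0}^{2*pi} (t**2 + t) sin(2*t) dt = (-2*pi**2 - pi + 1/4) - (1/4) = -pi*(1 + 2*pi).
Hence b_4 = (1/pi)·(-pi*(1 + 2*pi)) = -2*pi - 1.

-2*pi - 1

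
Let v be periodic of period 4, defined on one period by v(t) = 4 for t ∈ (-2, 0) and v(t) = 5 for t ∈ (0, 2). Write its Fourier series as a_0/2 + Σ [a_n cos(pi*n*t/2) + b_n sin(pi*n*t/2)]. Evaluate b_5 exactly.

2/(5*pi)

b_5 = 1/2 ∫_{-2}^{2} v(t) sin(5*pi*t/2) dt.
Split the integral at the breakpoints.
Directly, an antiderivative of (4) sin(5*pi*t/2) is -8*cos(5*pi*t/2)/(5*pi); evaluating from -2 to 0: ∫_{-2}^{0} (4) sin(5*pi*t/2) dt = (-8/(5*pi)) - (8/(5*pi)) = -16/(5*pi).
Directly, an antiderivative of (5) sin(5*pi*t/2) is -2*cos(5*pi*t/2)/pi; evaluating from 0 to 2: ∫_{0}^{2} (5) sin(5*pi*t/2) dt = (2/pi) - (-2/pi) = 4/pi.
Summing the pieces and multiplying by (1/2) gives b_5 = 2/(5*pi).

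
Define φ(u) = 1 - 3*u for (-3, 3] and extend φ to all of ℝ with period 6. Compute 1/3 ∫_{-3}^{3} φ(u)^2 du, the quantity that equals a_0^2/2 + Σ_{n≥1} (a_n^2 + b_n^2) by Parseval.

1/3 ∫_{-3}^{3} φ(u)^2 du = 1/3 · (168) = 56.

56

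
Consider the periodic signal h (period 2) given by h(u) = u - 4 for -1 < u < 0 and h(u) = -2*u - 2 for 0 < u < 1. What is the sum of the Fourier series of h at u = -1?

u = -1 differs from u = 1 by -1 full period(s), and the series is 2-periodic.
At u = 1 the one-sided limits are h(1^-) = -4 and h(1^+) = -5.
By Dirichlet's theorem the series converges to their average, [(-4) + (-5)]/2 = -9/2.

-9/2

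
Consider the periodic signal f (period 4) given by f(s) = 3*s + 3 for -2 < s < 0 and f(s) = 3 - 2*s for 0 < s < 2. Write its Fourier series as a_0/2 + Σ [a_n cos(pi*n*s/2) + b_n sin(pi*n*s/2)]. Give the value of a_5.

a_5 = 1/2 ∫_{-2}^{2} f(s) cos(5*pi*s/2) ds.
Split the integral at the breakpoints.
Integrating by parts (boundary term plus one more integral), an antiderivative of (3*s + 3) cos(5*pi*s/2) is 6*s*sin(5*pi*s/2)/(5*pi) + 6*sin(5*pi*s/2)/(5*pi) + 12*cos(5*pi*s/2)/(25*pi**2); evaluating from -2 to 0: ∫_{-2}^{0} (3*s + 3) cos(5*pi*s/2) ds = (12/(25*pi**2)) - (-12/(25*pi**2)) = 24/(25*pi**2).
Integrating by parts (boundary term plus one more integral), an antiderivative of (3 - 2*s) cos(5*pi*s/2) is -4*s*sin(5*pi*s/2)/(5*pi) + 6*sin(5*pi*s/2)/(5*pi) - 8*cos(5*pi*s/2)/(25*pi**2); evaluating from 0 to 2: ∫_{0}^{2} (3 - 2*s) cos(5*pi*s/2) ds = (8/(25*pi**2)) - (-8/(25*pi**2)) = 16/(25*pi**2).
Summing the pieces and multiplying by (1/2) gives a_5 = 4/(5*pi**2).

4/(5*pi**2)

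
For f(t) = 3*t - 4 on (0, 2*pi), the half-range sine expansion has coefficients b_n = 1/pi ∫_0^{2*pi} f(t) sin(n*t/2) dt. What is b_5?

4*(-4 + 3*pi)/(5*pi)

b_5 = 1/pi ∫_0^{2*pi} (3*t - 4) sin(5*t/2) dt.
Integrating by parts (boundary term plus one more integral), an antiderivative of (3*t - 4) sin(5*t/2) is -6*t*cos(5*t/2)/5 + 12*sin(5*t/2)/25 + 8*cos(5*t/2)/5; evaluating from 0 to 2*pi: ∫_{0}^{2*pi} (3*t - 4) sin(5*t/2) dt = (-8/5 + 12*pi/5) - (8/5) = -16/5 + 12*pi/5.
Hence b_5 = (1/pi)·(-16/5 + 12*pi/5) = 4*(-4 + 3*pi)/(5*pi).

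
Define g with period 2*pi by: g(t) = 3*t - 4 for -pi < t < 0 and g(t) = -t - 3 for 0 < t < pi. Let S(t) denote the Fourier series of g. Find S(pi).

t = pi differs from t = -pi by 1 full period(s), and the series is 2*pi-periodic.
At t = -pi the one-sided limits are g(-pi^-) = -pi - 3 and g(-pi^+) = -3*pi - 4.
By Dirichlet's theorem the series converges to their average, [(-pi - 3) + (-3*pi - 4)]/2 = -2*pi - 7/2.

-2*pi - 7/2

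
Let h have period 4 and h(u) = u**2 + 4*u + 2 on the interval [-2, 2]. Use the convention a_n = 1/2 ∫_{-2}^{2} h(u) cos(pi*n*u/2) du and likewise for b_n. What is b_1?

16/pi

b_1 = 1/2 ∫_{-2}^{2} h(u) sin(pi*u/2) du.
Integrating by parts twice (tabular method), an antiderivative of (u**2 + 4*u + 2) sin(pi*u/2) is -2*u**2*cos(pi*u/2)/pi + 8*u*sin(pi*u/2)/pi**2 - 8*u*cos(pi*u/2)/pi + 16*sin(pi*u/2)/pi**2 - 4*cos(pi*u/2)/pi + 16*cos(pi*u/2)/pi**3; evaluating from -2 to 2: ∫_{-2}^{2} (u**2 + 4*u + 2) sin(pi*u/2) du = (-16/pi**3 + 28/pi) - (-4/pi - 16/pi**3) = 32/pi.
Hence b_1 = (1/2)·(32/pi) = 16/pi.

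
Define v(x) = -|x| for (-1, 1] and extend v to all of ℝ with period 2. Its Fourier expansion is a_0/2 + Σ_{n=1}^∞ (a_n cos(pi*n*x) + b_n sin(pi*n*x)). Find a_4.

0

a_4 = ∫_{-1}^{1} v(x) cos(4*pi*x) dx.
v is even and cos(4*pi*x) is even, so the integrand is even and a_4 = 2 ∫_0^{1} v(x) cos(4*pi*x) dx.
Integrating by parts (boundary term plus one more integral), an antiderivative of (-x) cos(4*pi*x) is -x*sin(4*pi*x)/(4*pi) - cos(4*pi*x)/(16*pi**2); evaluating from 0 to 1: ∫_{0}^{1} (-x) cos(4*pi*x) dx = (-1/(16*pi**2)) - (-1/(16*pi**2)) = 0.
Hence a_4 = 2·(0) = 0.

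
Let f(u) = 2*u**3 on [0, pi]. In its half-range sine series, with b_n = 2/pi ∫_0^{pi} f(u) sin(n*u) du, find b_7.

-24/343 + 4*pi**2/7

b_7 = 2/pi ∫_0^{pi} (2*u**3) sin(7*u) du.
Integrating by parts three times (tabular method), an antiderivative of (2*u**3) sin(7*u) is -2*u**3*cos(7*u)/7 + 6*u**2*sin(7*u)/49 + 12*u*cos(7*u)/343 - 12*sin(7*u)/2401; evaluating from 0 to pi: ∫_{0}^{pi} (2*u**3) sin(7*u) du = (2*pi*(-6 + 49*pi**2)/343) - (0) = 2*pi*(-6 + 49*pi**2)/343.
Hence b_7 = (2/pi)·(2*pi*(-6 + 49*pi**2)/343) = -24/343 + 4*pi**2/7.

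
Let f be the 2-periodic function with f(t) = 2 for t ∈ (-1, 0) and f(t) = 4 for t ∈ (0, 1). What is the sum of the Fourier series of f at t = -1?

3

t = -1 differs from t = 1 by -1 full period(s), and the series is 2-periodic.
At t = 1 the one-sided limits are f(1^-) = 4 and f(1^+) = 2.
By Dirichlet's theorem the series converges to their average, [(4) + (2)]/2 = 3.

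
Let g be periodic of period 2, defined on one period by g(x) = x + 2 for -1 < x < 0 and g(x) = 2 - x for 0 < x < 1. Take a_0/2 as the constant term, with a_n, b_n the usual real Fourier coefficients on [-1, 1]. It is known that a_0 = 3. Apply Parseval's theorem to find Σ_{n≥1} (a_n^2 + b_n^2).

1/6

Parseval: a_0^2/2 + Σ_{n≥1} (a_n^2+b_n^2) = ∫_{-1}^{1} g(x)^2 dx = 14/3.
Subtract a_0^2/2 = 9/2: Σ (a_n^2+b_n^2) = 1/6.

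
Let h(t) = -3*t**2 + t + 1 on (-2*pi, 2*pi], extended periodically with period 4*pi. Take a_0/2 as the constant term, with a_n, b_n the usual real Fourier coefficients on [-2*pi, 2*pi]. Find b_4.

-1

b_4 = (1/(2*pi)) ∫_{-2*pi}^{2*pi} h(t) sin(2*t) dt.
Integrating by parts twice (tabular method), an antiderivative of (-3*t**2 + t + 1) sin(2*t) is 3*t**2*cos(2*t)/2 - 3*t*sin(2*t)/2 - t*cos(2*t)/2 + sin(2*t)/4 - 5*cos(2*t)/4; evaluating from -2*pi to 2*pi: ∫_{-2*pi}^{2*pi} (-3*t**2 + t + 1) sin(2*t) dt = (-pi - 5/4 + 6*pi**2) - (-5/4 + pi + 6*pi**2) = -2*pi.
Hence b_4 = (1/(2*pi))·(-2*pi) = -1.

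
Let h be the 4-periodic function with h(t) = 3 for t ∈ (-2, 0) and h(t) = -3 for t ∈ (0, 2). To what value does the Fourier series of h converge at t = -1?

3

h is continuous at t = -1 with value 3, so the series converges to 3 there.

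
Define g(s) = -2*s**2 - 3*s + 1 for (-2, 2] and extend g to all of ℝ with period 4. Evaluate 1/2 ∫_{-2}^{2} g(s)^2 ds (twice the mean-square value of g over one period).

1/2 ∫_{-2}^{2} g(s)^2 ds = 1/2 · (1228/15) = 614/15.

614/15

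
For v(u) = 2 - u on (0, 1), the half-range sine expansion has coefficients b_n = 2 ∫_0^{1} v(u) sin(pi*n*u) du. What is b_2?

b_2 = 2 ∫_0^{1} (2 - u) sin(2*pi*u) du.
Integrating by parts (boundary term plus one more integral), an antiderivative of (2 - u) sin(2*pi*u) is u*cos(2*pi*u)/(2*pi) - sin(2*pi*u)/(4*pi**2) - cos(2*pi*u)/pi; evaluating from 0 to 1: ∫_{0}^{1} (2 - u) sin(2*pi*u) du = (-1/(2*pi)) - (-1/pi) = 1/(2*pi).
Hence b_2 = 2·(1/(2*pi)) = 1/pi.

1/pi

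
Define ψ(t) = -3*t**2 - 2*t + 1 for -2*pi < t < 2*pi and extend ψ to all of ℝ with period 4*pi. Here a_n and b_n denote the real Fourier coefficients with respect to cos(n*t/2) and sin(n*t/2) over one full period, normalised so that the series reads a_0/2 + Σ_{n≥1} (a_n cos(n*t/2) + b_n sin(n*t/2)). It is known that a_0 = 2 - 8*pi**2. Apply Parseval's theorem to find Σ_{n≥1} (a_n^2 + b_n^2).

Parseval: a_0^2/2 + Σ_{n≥1} (a_n^2+b_n^2) = (1/(2*pi)) ∫_{-2*pi}^{2*pi} ψ(t)^2 dt = -16*pi**2/3 + 2 + 288*pi**4/5.
Subtract a_0^2/2 = 2*(1 - 4*pi**2)**2: Σ (a_n^2+b_n^2) = 32*pi**2*(5 + 12*pi**2)/15.

32*pi**2*(5 + 12*pi**2)/15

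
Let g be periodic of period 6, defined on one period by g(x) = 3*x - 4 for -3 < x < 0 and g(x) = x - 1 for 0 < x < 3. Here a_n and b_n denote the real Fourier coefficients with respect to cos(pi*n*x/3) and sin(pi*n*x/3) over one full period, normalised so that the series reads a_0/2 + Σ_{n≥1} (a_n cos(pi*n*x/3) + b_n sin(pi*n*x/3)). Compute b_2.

b_2 = 1/3 ∫_{-3}^{3} g(x) sin(2*pi*x/3) dx.
Split the integral at the breakpoints.
Integrating by parts (boundary term plus one more integral), an antiderivative of (3*x - 4) sin(2*pi*x/3) is -9*x*cos(2*pi*x/3)/(2*pi) + 27*sin(2*pi*x/3)/(4*pi**2) + 6*cos(2*pi*x/3)/pi; evaluating from -3 to 0: ∫_{-3}^{0} (3*x - 4) sin(2*pi*x/3) dx = (6/pi) - (39/(2*pi)) = -27/(2*pi).
Integrating by parts (boundary term plus one more integral), an antiderivative of (x - 1) sin(2*pi*x/3) is -3*x*cos(2*pi*x/3)/(2*pi) + 9*sin(2*pi*x/3)/(4*pi**2) + 3*cos(2*pi*x/3)/(2*pi); evaluating from 0 to 3: ∫_{0}^{3} (x - 1) sin(2*pi*x/3) dx = (-3/pi) - (3/(2*pi)) = -9/(2*pi).
Summing the pieces and multiplying by (1/3) gives b_2 = -6/pi.

-6/pi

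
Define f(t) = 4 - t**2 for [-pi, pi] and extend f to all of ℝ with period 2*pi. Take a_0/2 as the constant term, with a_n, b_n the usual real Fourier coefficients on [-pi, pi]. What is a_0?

a_0 = 1/pi ∫_{-pi}^{pi} f(t) dt = 1/pi · (2*pi*(12 - pi**2)/3) = 8 - 2*pi**2/3.

8 - 2*pi**2/3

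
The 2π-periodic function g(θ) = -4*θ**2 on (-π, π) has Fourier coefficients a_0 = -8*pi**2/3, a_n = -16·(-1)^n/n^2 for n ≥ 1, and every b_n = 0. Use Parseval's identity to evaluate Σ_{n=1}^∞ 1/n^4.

pi**4/90

Parseval: a_0^2/2 + Σ a_n^2 = (1/π) ∫_{-π}^{π} g(θ)^2 dθ = 32*pi**4/5.
Subtract a_0^2/2 = 32*pi**4/9: Σ a_n^2 = 128*pi**4/45.
Since a_n^2 = 256/n^4, Σ 1/n^4 = pi**4/90.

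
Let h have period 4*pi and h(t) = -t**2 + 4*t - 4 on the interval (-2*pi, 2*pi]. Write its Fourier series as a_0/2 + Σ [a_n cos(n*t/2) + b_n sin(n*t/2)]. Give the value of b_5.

b_5 = (1/(2*pi)) ∫_{-2*pi}^{2*pi} h(t) sin(5*t/2) dt.
Integrating by parts twice (tabular method), an antiderivative of (-t**2 + 4*t - 4) sin(5*t/2) is 2*t**2*cos(5*t/2)/5 - 8*t*sin(5*t/2)/25 - 8*t*cos(5*t/2)/5 + 16*sin(5*t/2)/25 + 184*cos(5*t/2)/125; evaluating from -2*pi to 2*pi: ∫_{-2*pi}^{2*pi} (-t**2 + 4*t - 4) sin(5*t/2) dt = (-8*pi**2/5 - 184/125 + 16*pi/5) - (-8*pi**2/5 - 16*pi/5 - 184/125) = 32*pi/5.
Hence b_5 = (1/(2*pi))·(32*pi/5) = 16/5.

16/5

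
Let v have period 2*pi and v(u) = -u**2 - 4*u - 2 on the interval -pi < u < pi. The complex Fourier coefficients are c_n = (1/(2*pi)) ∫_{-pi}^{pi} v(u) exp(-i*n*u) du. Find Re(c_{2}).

Since v is real-valued, Re(c_{2}) = (1/(2*pi)) ∫_{-pi}^{pi} v(u) cos(2*u) du = a_{2}/2.
Integrating by parts twice (tabular method), an antiderivative of (-u**2 - 4*u - 2) cos(2*u) is -u**2*sin(2*u)/2 - 2*u*sin(2*u) - u*cos(2*u)/2 - 3*sin(2*u)/4 - cos(2*u); evaluating from -pi to pi: ∫_{-pi}^{pi} (-u**2 - 4*u - 2) cos(2*u) du = (-pi/2 - 1) - (-1 + pi/2) = -pi.
Hence Re(c_{2}) = (1/(2*pi))·(-pi) = -1/2.

-1/2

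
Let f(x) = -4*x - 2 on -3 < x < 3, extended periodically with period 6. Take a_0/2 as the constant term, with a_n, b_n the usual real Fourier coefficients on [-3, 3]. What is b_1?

-24/pi

b_1 = 1/3 ∫_{-3}^{3} f(x) sin(pi*x/3) dx.
Integrating by parts (boundary term plus one more integral), an antiderivative of (-4*x - 2) sin(pi*x/3) is 12*x*cos(pi*x/3)/pi - 36*sin(pi*x/3)/pi**2 + 6*cos(pi*x/3)/pi; evaluating from -3 to 3: ∫_{-3}^{3} (-4*x - 2) sin(pi*x/3) dx = (-42/pi) - (30/pi) = -72/pi.
Hence b_1 = (1/3)·(-72/pi) = -24/pi.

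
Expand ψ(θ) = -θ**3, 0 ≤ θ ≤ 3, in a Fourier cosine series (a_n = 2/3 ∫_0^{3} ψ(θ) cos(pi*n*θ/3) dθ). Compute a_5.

162*(-4 + 25*pi**2)/(625*pi**4)

a_5 = 2/3 ∫_0^{3} (-θ**3) cos(5*pi*θ/3) dθ.
Integrating by parts three times (tabular method), an antiderivative of (-θ**3) cos(5*pi*θ/3) is -3*θ**3*sin(5*pi*θ/3)/(5*pi) - 27*θ**2*cos(5*pi*θ/3)/(25*pi**2) + 162*θ*sin(5*pi*θ/3)/(125*pi**3) + 486*cos(5*pi*θ/3)/(625*pi**4); evaluating from 0 to 3: ∫_{0}^{3} (-θ**3) cos(5*pi*θ/3) dθ = (243*(-2 + 25*pi**2)/(625*pi**4)) - (486/(625*pi**4)) = 243*(-4 + 25*pi**2)/(625*pi**4).
Hence a_5 = (2/3)·(243*(-4 + 25*pi**2)/(625*pi**4)) = 162*(-4 + 25*pi**2)/(625*pi**4).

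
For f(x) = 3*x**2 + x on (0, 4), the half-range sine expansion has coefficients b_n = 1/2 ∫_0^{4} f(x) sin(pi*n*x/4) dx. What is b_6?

-52/(3*pi)

b_6 = 1/2 ∫_0^{4} (3*x**2 + x) sin(3*pi*x/2) dx.
Integrating by parts twice (tabular method), an antiderivative of (3*x**2 + x) sin(3*pi*x/2) is -2*x**2*cos(3*pi*x/2)/pi + 8*x*sin(3*pi*x/2)/(3*pi**2) - 2*x*cos(3*pi*x/2)/(3*pi) + 4*sin(3*pi*x/2)/(9*pi**2) + 16*cos(3*pi*x/2)/(9*pi**3); evaluating from 0 to 4: ∫_{0}^{4} (3*x**2 + x) sin(3*pi*x/2) dx = (8*(2 - 39*pi**2)/(9*pi**3)) - (16/(9*pi**3)) = -104/(3*pi).
Hence b_6 = (1/2)·(-104/(3*pi)) = -52/(3*pi).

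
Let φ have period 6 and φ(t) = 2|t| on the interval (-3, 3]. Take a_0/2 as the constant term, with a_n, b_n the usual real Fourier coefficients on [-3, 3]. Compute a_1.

a_1 = 1/3 ∫_{-3}^{3} φ(t) cos(pi*t/3) dt.
φ is even and cos(pi*t/3) is even, so the integrand is even and a_1 = 2/3 ∫_0^{3} φ(t) cos(pi*t/3) dt.
Integrating by parts (boundary term plus one more integral), an antiderivative of (2*t) cos(pi*t/3) is 6*t*sin(pi*t/3)/pi + 18*cos(pi*t/3)/pi**2; evaluating from 0 to 3: ∫_{0}^{3} (2*t) cos(pi*t/3) dt = (-18/pi**2) - (18/pi**2) = -36/pi**2.
Hence a_1 = (2/3)·(-36/pi**2) = -24/pi**2.

-24/pi**2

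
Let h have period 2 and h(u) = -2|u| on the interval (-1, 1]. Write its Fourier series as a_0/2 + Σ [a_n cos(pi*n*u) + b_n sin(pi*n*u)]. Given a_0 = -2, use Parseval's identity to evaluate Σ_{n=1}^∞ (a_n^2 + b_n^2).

Parseval: a_0^2/2 + Σ_{n≥1} (a_n^2+b_n^2) = ∫_{-1}^{1} h(u)^2 du = 8/3.
Subtract a_0^2/2 = 2: Σ (a_n^2+b_n^2) = 2/3.

2/3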